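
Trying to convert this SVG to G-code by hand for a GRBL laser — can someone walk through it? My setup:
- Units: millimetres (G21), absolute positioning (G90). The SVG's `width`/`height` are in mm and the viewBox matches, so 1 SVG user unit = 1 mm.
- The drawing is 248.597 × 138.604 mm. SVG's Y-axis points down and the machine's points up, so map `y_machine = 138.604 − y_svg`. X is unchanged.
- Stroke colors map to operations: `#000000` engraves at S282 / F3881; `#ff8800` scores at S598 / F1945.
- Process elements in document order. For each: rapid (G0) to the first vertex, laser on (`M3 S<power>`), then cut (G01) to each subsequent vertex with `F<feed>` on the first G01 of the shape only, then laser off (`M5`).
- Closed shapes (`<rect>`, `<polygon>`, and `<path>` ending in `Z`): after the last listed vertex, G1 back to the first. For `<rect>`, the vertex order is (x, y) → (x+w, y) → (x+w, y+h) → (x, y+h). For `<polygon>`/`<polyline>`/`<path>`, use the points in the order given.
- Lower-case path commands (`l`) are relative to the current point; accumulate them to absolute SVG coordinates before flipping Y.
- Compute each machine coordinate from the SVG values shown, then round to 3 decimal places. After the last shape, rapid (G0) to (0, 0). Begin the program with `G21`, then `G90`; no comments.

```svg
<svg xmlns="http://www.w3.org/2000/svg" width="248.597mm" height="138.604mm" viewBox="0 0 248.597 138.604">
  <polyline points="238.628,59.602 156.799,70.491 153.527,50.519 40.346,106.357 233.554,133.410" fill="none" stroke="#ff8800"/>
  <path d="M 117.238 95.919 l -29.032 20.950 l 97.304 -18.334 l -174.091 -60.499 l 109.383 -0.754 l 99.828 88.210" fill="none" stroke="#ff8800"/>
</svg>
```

1 u = 1 mm; y_m = 138.604 − y.

[1] `<polyline>` open polyline, #ff8800→score S598 F1945: (238.628,79.002) → (156.799,68.113) → (153.527,88.085) → (40.346,32.247) → (233.554,5.194)

[2] `<path>` open polyline, #ff8800→score S598 F1945: (117.238,42.685) → (88.206,21.735) → (185.510,40.069) → (11.419,100.568) → (120.802,101.322) → (220.630,13.112)

G21
G90
G0 X238.628 Y79.002
M3 S598
G01 X156.799 Y68.113 F1945
G01 X153.527 Y88.085
G01 X40.346 Y32.247
G01 X233.554 Y5.194
M5
G0 X117.238 Y42.685
M3 S598
G01 X88.206 Y21.735 F1945
G01 X185.510 Y40.069
G01 X11.419 Y100.568
G01 X120.802 Y101.322
G01 X220.630 Y13.112
M5
G0 X0.000 Y0.000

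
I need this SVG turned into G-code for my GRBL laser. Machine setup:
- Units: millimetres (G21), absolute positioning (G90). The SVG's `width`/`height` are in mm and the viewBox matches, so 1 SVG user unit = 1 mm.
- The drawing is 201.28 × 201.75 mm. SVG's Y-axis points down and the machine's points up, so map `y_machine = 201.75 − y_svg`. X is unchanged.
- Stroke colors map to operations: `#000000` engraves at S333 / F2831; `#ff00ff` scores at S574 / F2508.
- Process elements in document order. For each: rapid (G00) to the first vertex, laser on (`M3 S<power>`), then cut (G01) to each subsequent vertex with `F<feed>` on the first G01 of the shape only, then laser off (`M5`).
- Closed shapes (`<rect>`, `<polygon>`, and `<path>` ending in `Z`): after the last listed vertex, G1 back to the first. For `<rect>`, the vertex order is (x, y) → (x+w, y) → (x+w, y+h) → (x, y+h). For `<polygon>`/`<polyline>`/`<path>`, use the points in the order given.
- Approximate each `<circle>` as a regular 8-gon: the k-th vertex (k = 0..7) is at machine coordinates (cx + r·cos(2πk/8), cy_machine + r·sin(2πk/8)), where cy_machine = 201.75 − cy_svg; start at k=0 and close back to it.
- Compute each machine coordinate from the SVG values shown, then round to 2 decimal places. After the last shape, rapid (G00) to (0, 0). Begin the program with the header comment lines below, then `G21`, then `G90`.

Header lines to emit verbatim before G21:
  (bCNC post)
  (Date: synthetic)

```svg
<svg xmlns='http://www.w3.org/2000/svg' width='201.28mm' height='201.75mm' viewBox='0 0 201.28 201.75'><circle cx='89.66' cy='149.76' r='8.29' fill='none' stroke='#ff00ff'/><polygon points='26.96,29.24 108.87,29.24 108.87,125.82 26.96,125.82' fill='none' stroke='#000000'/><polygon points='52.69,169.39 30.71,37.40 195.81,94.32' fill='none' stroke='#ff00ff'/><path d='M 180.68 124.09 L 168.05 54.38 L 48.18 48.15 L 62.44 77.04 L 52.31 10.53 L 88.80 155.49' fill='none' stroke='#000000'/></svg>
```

(bCNC post)
(Date: synthetic)
G21
G90
G00 X97.95 Y51.99
M3 S574
G01 X95.52 Y57.85 F2508
G01 X89.66 Y60.28
G01 X83.80 Y57.85
G01 X81.37 Y51.99
G01 X83.80 Y46.13
G01 X89.66 Y43.70
G01 X95.52 Y46.13
G01 X97.95 Y51.99
M5
G00 X26.96 Y172.51
M3 S333
G01 X108.87 Y172.51 F2831
G01 X108.87 Y75.93
G01 X26.96 Y75.93
G01 X26.96 Y172.51
M5
G00 X52.69 Y32.36
M3 S574
G01 X30.71 Y164.35 F2508
G01 X195.81 Y107.43
G01 X52.69 Y32.36
M5
G00 X180.68 Y77.66
M3 S333
G01 X168.05 Y147.37 F2831
G01 X48.18 Y153.60
G01 X62.44 Y124.71
G01 X52.31 Y191.22
G01 X88.80 Y46.26
M5
G00 X0.00 Y0.00

viewBox `0 0 201.28 201.75` with mm width/height → 1 unit = 1 mm. Flip: y_m = 201.75 − y_svg.

**Shape 1** — `<circle>` circle, stroke `#ff00ff` → score (S574, F2508). Machine vertices: (97.95,51.99) → (95.52,57.85) → (89.66,60.28) → (83.80,57.85) → (81.37,51.99) → (83.80,46.13) → (89.66,43.70) → (95.52,46.13) → (97.95,51.99). Closed: final G1 returns to the first vertex.

**Shape 2** — `<polygon>` rectangle, stroke `#000000` → engrave (S333, F2831). Machine vertices: (26.96,172.51) → (108.87,172.51) → (108.87,75.93) → (26.96,75.93) → (26.96,172.51). Closed: final G1 returns to the first vertex.

**Shape 3** — `<polygon>` closed polygon, stroke `#ff00ff` → score (S574, F2508). Machine vertices: (52.69,32.36) → (30.71,164.35) → (195.81,107.43) → (52.69,32.36). Closed: final G1 returns to the first vertex.

**Shape 4** — `<path>` open polyline, stroke `#000000` → engrave (S333, F2831). Machine vertices: (180.68,77.66) → (168.05,147.37) → (48.18,153.60) → (62.44,124.71) → (52.31,191.22) → (88.80,46.26). Open path.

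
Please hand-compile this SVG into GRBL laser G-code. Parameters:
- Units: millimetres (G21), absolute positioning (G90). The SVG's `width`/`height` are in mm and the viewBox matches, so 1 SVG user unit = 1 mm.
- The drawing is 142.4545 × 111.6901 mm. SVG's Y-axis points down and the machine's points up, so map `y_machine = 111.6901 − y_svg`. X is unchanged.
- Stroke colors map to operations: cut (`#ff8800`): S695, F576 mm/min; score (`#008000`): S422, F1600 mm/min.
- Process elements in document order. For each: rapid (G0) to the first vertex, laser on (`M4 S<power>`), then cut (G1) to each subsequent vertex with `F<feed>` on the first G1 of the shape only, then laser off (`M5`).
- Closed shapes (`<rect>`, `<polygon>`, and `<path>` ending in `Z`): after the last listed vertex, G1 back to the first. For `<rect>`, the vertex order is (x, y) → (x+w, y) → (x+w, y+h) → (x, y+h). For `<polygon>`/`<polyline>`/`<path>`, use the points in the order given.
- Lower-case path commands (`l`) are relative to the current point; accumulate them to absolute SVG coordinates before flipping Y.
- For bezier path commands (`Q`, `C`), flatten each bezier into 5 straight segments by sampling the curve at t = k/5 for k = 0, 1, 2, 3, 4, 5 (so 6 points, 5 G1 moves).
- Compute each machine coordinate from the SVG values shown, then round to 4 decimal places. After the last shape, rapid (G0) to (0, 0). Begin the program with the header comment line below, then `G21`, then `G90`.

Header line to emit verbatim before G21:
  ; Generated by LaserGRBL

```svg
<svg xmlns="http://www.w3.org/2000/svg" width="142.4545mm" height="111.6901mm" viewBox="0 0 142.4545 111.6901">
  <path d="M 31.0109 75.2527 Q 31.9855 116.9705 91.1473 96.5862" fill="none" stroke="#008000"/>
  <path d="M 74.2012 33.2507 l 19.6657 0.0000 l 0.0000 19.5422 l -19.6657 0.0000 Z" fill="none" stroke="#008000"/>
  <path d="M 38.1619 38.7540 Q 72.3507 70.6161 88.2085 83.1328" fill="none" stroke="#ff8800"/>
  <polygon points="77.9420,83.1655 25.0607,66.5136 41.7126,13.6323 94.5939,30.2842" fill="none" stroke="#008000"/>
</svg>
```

; Generated by LaserGRBL
G21
G90
G0 X31.0109 Y36.4374
M4 S422
G1 X33.7282 Y22.2344 F1600
G1 X41.1005 Y12.9995
G1 X53.1278 Y8.7328
G1 X69.8101 Y9.4343
G1 X91.1473 Y15.1039
M5
G0 X74.2012 Y78.4394
M4 S422
G1 X93.8669 Y78.4394 F1600
G1 X93.8669 Y58.8972
G1 X74.2012 Y58.8972
G1 X74.2012 Y78.4394
M5
G0 X38.1619 Y72.9361
M4 S695
G1 X51.1042 Y60.9651 F576
G1 X62.5800 Y50.5417
G1 X72.5893 Y41.6659
G1 X81.1321 Y34.3378
G1 X88.2085 Y28.5573
M5
G0 X77.9420 Y28.5246
M4 S422
G1 X25.0607 Y45.1765 F1600
G1 X41.7126 Y98.0578
G1 X94.5939 Y81.4059
G1 X77.9420 Y28.5246
M5
G0 X0.0000 Y0.0000

Since the viewBox matches the mm dimensions, user units are millimetres directly. The only transform is the Y-flip y_m = 111.6901 − y_svg.

Shape 1 is a quadratic bezier drawn with `<path>`. Its stroke #008000 means score at S422, F1600. After flipping Y the toolpath is (31.0109,36.4374) → (33.7282,22.2344) → (41.1005,12.9995) → (53.1278,8.7328) → (69.8101,9.4343) → (91.1473,15.1039).

Shape 2 is a rectangle drawn with `<path>`. Its stroke #008000 means score at S422, F1600. After flipping Y the toolpath is (74.2012,78.4394) → (93.8669,78.4394) → (93.8669,58.8972) → (74.2012,58.8972) → (74.2012,78.4394), returning to the start.

Shape 3 is a quadratic bezier drawn with `<path>`. Its stroke #ff8800 means cut at S695, F576. After flipping Y the toolpath is (38.1619,72.9361) → (51.1042,60.9651) → (62.5800,50.5417) → (72.5893,41.6659) → (81.1321,34.3378) → (88.2085,28.5573).

Shape 4 is a regular polygon drawn with `<polygon>`. Its stroke #008000 means score at S422, F1600. After flipping Y the toolpath is (77.9420,28.5246) → (25.0607,45.1765) → (41.7126,98.0578) → (94.5939,81.4059) → (77.9420,28.5246), returning to the start.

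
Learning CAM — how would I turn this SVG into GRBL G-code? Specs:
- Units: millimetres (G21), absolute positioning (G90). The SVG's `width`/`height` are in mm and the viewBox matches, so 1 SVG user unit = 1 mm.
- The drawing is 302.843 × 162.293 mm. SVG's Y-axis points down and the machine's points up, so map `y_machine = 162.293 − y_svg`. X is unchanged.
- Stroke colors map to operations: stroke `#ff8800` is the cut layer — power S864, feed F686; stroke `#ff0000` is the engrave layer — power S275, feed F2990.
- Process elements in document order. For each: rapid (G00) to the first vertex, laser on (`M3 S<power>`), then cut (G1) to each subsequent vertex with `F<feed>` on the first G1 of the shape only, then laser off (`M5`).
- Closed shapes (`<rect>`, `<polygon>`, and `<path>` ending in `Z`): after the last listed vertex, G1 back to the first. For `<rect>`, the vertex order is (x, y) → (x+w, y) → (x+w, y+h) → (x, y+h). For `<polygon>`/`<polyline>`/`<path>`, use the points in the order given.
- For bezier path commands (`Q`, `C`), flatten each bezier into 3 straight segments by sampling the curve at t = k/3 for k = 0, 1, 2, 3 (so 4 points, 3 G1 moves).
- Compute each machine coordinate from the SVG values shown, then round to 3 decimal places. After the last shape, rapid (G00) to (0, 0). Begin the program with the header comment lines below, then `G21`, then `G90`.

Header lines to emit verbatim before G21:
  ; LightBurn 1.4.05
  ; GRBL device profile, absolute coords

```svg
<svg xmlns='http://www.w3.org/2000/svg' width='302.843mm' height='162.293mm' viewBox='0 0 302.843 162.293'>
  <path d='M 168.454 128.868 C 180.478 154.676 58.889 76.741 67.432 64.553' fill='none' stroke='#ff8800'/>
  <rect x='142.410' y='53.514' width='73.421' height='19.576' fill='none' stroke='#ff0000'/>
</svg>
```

1 u = 1 mm; y_m = 162.293 − y.

[1] `<path>` cubic bezier, #ff8800→cut S864 F686: (168.454,33.425) → (145.709,35.921) → (92.498,69.914) → (67.432,97.740)

[2] `<rect>` rectangle, #ff0000→engrave S275 F2990: (142.410,108.779) → (215.831,108.779) → (215.831,89.203) → (142.410,89.203) → (142.410,108.779) (closed)

; LightBurn 1.4.05
; GRBL device profile, absolute coords
G21
G90
G00 X168.454 Y33.425
M3 S864
G1 X145.709 Y35.921 F686
G1 X92.498 Y69.914
G1 X67.432 Y97.740
M5
G00 X142.410 Y108.779
M3 S275
G1 X215.831 Y108.779 F2990
G1 X215.831 Y89.203
G1 X142.410 Y89.203
G1 X142.410 Y108.779
M5
G00 X0.000 Y0.000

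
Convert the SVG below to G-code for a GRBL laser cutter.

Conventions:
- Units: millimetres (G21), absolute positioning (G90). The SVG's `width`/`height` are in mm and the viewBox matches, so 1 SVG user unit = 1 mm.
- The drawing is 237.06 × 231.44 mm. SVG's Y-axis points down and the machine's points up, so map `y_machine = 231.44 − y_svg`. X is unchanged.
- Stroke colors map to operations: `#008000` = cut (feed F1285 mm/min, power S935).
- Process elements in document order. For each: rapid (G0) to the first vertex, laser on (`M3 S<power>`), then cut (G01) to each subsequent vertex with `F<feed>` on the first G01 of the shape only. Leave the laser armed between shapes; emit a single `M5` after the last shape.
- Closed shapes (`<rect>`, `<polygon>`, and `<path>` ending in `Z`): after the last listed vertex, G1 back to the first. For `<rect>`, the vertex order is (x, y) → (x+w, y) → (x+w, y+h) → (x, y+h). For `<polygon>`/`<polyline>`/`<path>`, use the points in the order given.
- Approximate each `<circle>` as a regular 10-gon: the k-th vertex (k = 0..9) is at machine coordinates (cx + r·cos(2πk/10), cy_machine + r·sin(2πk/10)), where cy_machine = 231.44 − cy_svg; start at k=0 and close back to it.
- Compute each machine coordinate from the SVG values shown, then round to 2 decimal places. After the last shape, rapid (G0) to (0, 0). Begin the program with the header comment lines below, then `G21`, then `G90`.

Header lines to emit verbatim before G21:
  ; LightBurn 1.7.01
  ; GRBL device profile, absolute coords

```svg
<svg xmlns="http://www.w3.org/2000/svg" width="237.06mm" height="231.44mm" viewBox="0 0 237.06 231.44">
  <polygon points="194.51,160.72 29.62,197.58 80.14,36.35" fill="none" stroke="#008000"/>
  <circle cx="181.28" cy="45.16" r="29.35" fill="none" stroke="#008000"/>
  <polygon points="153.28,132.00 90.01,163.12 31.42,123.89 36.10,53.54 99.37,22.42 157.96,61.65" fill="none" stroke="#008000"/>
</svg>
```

; LightBurn 1.7.01
; GRBL device profile, absolute coords
G21
G90
G0 X194.51 Y70.72
M3 S935
G01 X29.62 Y33.86 F1285
G01 X80.14 Y195.09
G01 X194.51 Y70.72
G0 X210.63 Y186.28
M3 S935
G01 X205.02 Y203.53 F1285
G01 X190.35 Y214.19
G01 X172.21 Y214.19
G01 X157.54 Y203.53
G01 X151.93 Y186.28
G01 X157.54 Y169.03
G01 X172.21 Y158.37
G01 X190.35 Y158.37
G01 X205.02 Y169.03
G01 X210.63 Y186.28
G0 X153.28 Y99.44
M3 S935
G01 X90.01 Y68.32 F1285
G01 X31.42 Y107.55
G01 X36.10 Y177.90
G01 X99.37 Y209.02
G01 X157.96 Y169.79
G01 X153.28 Y99.44
M5
G0 X0.00 Y0.00

viewBox `0 0 237.06 231.44` with mm width/height → 1 unit = 1 mm. Flip: y_m = 231.44 − y_svg.

**Shape 1** — `<polygon>` regular polygon, stroke `#008000` → cut (S935, F1285). Machine vertices: (194.51,70.72) → (29.62,33.86) → (80.14,195.09) → (194.51,70.72). Closed: final G1 returns to the first vertex.

**Shape 2** — `<circle>` circle, stroke `#008000` → cut (S935, F1285). Machine vertices: (210.63,186.28) → (205.02,203.53) → (190.35,214.19) → (172.21,214.19) → (157.54,203.53) → (151.93,186.28) → (157.54,169.03) → (172.21,158.37) → (190.35,158.37) → (205.02,169.03) → (210.63,186.28). Closed: final G1 returns to the first vertex.

**Shape 3** — `<polygon>` regular polygon, stroke `#008000` → cut (S935, F1285). Machine vertices: (153.28,99.44) → (90.01,68.32) → (31.42,107.55) → (36.10,177.90) → (99.37,209.02) → (157.96,169.79) → (153.28,99.44). Closed: final G1 returns to the first vertex.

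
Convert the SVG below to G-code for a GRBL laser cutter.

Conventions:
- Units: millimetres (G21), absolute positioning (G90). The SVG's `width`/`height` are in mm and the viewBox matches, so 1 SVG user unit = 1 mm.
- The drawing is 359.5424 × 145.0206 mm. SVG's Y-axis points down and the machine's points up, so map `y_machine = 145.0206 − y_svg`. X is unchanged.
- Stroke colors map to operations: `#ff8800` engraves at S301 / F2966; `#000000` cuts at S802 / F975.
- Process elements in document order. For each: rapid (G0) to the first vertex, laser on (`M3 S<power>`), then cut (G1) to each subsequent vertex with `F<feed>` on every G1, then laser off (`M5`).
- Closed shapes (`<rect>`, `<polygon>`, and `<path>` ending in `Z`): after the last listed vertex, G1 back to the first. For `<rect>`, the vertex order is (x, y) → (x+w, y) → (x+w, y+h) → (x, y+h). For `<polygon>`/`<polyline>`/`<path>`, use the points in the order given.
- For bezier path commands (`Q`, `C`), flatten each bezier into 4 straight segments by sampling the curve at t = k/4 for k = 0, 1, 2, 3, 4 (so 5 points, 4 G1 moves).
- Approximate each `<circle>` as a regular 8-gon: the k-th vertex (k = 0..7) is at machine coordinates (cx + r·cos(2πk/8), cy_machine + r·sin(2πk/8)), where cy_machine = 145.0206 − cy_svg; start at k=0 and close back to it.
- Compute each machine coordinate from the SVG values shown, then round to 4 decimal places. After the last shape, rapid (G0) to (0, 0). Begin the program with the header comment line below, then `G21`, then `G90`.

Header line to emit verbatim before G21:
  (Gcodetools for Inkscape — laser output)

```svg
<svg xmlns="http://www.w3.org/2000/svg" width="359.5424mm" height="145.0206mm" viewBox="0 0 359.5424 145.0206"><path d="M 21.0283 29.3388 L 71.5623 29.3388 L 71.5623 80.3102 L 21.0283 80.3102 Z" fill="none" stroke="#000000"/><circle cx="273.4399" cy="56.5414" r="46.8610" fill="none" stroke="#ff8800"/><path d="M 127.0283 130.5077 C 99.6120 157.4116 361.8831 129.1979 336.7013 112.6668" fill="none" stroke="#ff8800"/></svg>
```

Since the viewBox matches the mm dimensions, user units are millimetres directly. The only transform is the Y-flip y_m = 145.0206 − y_svg.

Shape 1 is a rectangle drawn with `<path>`. Its stroke #000000 means cut at S802, F975. After flipping Y the toolpath is (21.0283,115.6818) → (71.5623,115.6818) → (71.5623,64.7104) → (21.0283,64.7104) → (21.0283,115.6818), returning to the start.

Shape 2 is a circle drawn with `<circle>`. Its stroke #ff8800 means engrave at S301, F2966. After flipping Y the toolpath is (320.3009,88.4792) → (306.5756,121.6149) → (273.4399,135.3402) → (240.3042,121.6149) → (226.5789,88.4792) → (240.3042,55.3435) → (273.4399,41.6182) → (306.5756,55.3435) → (320.3009,88.4792), returning to the start.

Shape 3 is a cubic bezier drawn with `<path>`. Its stroke #ff8800 means engrave at S301, F2966. After flipping Y the toolpath is (127.0283,14.5129) → (151.7646,3.6258) → (231.0269,7.1452) → (310.7080,18.8087) → (336.7013,32.3538).

(Gcodetools for Inkscape — laser output)
G21
G90
G0 X21.0283 Y115.6818
M3 S802
G1 X71.5623 Y115.6818 F975
G1 X71.5623 Y64.7104 F975
G1 X21.0283 Y64.7104 F975
G1 X21.0283 Y115.6818 F975
M5
G0 X320.3009 Y88.4792
M3 S301
G1 X306.5756 Y121.6149 F2966
G1 X273.4399 Y135.3402 F2966
G1 X240.3042 Y121.6149 F2966
G1 X226.5789 Y88.4792 F2966
G1 X240.3042 Y55.3435 F2966
G1 X273.4399 Y41.6182 F2966
G1 X306.5756 Y55.3435 F2966
G1 X320.3009 Y88.4792 F2966
M5
G0 X127.0283 Y14.5129
M3 S301
G1 X151.7646 Y3.6258 F2966
G1 X231.0269 Y7.1452 F2966
G1 X310.7080 Y18.8087 F2966
G1 X336.7013 Y32.3538 F2966
M5
G0 X0.0000 Y0.0000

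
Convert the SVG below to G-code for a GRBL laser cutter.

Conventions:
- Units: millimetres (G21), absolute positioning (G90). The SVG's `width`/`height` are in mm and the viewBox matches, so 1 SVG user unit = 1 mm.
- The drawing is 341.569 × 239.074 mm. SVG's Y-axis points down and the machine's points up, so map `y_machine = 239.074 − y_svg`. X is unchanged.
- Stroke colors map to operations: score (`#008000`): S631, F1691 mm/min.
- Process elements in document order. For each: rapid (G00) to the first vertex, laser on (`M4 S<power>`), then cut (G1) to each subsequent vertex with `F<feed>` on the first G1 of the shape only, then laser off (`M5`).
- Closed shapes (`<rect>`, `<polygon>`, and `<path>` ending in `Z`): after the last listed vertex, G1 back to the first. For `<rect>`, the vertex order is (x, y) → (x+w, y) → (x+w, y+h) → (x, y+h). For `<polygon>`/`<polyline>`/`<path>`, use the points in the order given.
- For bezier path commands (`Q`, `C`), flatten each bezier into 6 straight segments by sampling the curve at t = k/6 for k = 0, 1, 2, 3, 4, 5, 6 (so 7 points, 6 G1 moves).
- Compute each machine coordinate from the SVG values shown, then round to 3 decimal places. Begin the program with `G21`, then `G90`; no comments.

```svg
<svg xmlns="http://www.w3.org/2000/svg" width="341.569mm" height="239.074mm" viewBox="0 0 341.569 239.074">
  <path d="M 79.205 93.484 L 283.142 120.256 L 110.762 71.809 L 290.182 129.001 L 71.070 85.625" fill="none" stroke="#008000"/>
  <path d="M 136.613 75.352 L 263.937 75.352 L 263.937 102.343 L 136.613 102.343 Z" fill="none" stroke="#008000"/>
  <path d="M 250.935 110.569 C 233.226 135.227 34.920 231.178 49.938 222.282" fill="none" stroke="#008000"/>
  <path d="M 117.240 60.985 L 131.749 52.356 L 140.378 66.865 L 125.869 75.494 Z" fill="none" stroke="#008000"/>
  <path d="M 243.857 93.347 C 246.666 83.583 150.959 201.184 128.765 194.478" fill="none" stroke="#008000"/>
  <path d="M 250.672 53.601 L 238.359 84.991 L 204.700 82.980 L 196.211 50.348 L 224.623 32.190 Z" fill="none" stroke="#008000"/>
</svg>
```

viewBox `0 0 341.569 239.074` with mm width/height → 1 unit = 1 mm. Flip: y_m = 239.074 − y_svg.

**Shape 1** — `<path>` open polyline, stroke `#008000` → score (S631, F1691). Machine vertices: (79.205,145.590) → (283.142,118.818) → (110.762,167.265) → (290.182,110.073) → (71.070,153.449). Open path.

**Shape 2** — `<path>` rectangle, stroke `#008000` → score (S631, F1691). Machine vertices: (136.613,163.722) → (263.937,163.722) → (263.937,136.731) → (136.613,136.731) → (136.613,163.722). Closed: final G1 returns to the first vertex.

**Shape 3** — `<path>` cubic bezier, stroke `#008000` → score (S631, F1691). Control points (SVG): P0=(250.935,110.569), P1=(233.226,135.227), P2=(34.920,231.178), P3=(49.938,222.282); sampled at t=k/6. Machine vertices: (250.935,128.505) → (228.854,111.050) → (187.617,86.606) → (138.164,60.066) → (91.438,36.321) → (58.382,20.266) → (49.938,16.792). Open path.

**Shape 4** — `<path>` regular polygon, stroke `#008000` → score (S631, F1691). Machine vertices: (117.240,178.089) → (131.749,186.718) → (140.378,172.209) → (125.869,163.580) → (117.240,178.089). Closed: final G1 returns to the first vertex.

**Shape 5** — `<path>` cubic bezier, stroke `#008000` → score (S631, F1691). Control points (SVG): P0=(243.857,93.347), P1=(246.666,83.583), P2=(150.959,201.184), P3=(128.765,194.478); sampled at t=k/6. Machine vertices: (243.857,145.727) → (237.848,141.160) → (220.199,122.357) → (195.687,96.308) → (169.092,70.004) → (145.192,50.437) → (128.765,44.596). Open path.

**Shape 6** — `<path>` regular polygon, stroke `#008000` → score (S631, F1691). Machine vertices: (250.672,185.473) → (238.359,154.083) → (204.700,156.094) → (196.211,188.726) → (224.623,206.884) → (250.672,185.473). Closed: final G1 returns to the first vertex.

G21
G90
G00 X79.205 Y145.590
M4 S631
G1 X283.142 Y118.818 F1691
G1 X110.762 Y167.265
G1 X290.182 Y110.073
G1 X71.070 Y153.449
M5
G00 X136.613 Y163.722
M4 S631
G1 X263.937 Y163.722 F1691
G1 X263.937 Y136.731
G1 X136.613 Y136.731
G1 X136.613 Y163.722
M5
G00 X250.935 Y128.505
M4 S631
G1 X228.854 Y111.050 F1691
G1 X187.617 Y86.606
G1 X138.164 Y60.066
G1 X91.438 Y36.321
G1 X58.382 Y20.266
G1 X49.938 Y16.792
M5
G00 X117.240 Y178.089
M4 S631
G1 X131.749 Y186.718 F1691
G1 X140.378 Y172.209
G1 X125.869 Y163.580
G1 X117.240 Y178.089
M5
G00 X243.857 Y145.727
M4 S631
G1 X237.848 Y141.160 F1691
G1 X220.199 Y122.357
G1 X195.687 Y96.308
G1 X169.092 Y70.004
G1 X145.192 Y50.437
G1 X128.765 Y44.596
M5
G00 X250.672 Y185.473
M4 S631
G1 X238.359 Y154.083 F1691
G1 X204.700 Y156.094
G1 X196.211 Y188.726
G1 X224.623 Y206.884
G1 X250.672 Y185.473
M5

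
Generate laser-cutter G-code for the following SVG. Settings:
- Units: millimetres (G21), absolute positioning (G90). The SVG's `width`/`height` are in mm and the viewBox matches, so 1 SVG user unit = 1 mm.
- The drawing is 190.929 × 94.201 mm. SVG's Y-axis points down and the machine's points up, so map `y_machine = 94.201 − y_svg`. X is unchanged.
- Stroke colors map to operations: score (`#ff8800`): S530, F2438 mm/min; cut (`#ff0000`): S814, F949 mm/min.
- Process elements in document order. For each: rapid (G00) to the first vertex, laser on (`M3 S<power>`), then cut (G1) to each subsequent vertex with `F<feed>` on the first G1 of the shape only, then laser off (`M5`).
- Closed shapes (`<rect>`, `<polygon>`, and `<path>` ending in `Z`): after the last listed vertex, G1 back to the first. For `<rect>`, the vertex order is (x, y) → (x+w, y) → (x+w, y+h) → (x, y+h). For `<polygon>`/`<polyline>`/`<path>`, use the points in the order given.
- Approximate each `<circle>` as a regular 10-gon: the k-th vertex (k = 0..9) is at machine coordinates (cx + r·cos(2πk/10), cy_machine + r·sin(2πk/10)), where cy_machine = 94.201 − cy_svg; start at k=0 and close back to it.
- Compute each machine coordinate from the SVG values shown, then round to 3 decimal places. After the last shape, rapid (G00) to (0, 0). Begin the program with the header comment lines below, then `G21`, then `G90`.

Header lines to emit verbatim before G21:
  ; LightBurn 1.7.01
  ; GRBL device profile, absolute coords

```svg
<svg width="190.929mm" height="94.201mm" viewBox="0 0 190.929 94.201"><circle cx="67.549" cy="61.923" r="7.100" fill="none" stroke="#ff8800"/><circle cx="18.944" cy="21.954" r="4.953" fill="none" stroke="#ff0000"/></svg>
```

; LightBurn 1.7.01
; GRBL device profile, absolute coords
G21
G90
G00 X74.649 Y32.278
M3 S530
G1 X73.293 Y36.451 F2438
G1 X69.743 Y39.031
G1 X65.355 Y39.031
G1 X61.805 Y36.451
G1 X60.449 Y32.278
G1 X61.805 Y28.105
G1 X65.355 Y25.525
G1 X69.743 Y25.525
G1 X73.293 Y28.105
G1 X74.649 Y32.278
M5
G00 X23.897 Y72.247
M3 S814
G1 X22.951 Y75.158 F949
G1 X20.475 Y76.958
G1 X17.413 Y76.958
G1 X14.937 Y75.158
G1 X13.991 Y72.247
G1 X14.937 Y69.336
G1 X17.413 Y67.536
G1 X20.475 Y67.536
G1 X22.951 Y69.336
G1 X23.897 Y72.247
M5
G00 X0.000 Y0.000

Since the viewBox matches the mm dimensions, user units are millimetres directly. The only transform is the Y-flip y_m = 94.201 − y_svg.

Shape 1 is a circle drawn with `<circle>`. Its stroke #ff8800 means score at S530, F2438. After flipping Y the toolpath is (74.649,32.278) → (73.293,36.451) → (69.743,39.031) → (65.355,39.031) → (61.805,36.451) → (60.449,32.278) → (61.805,28.105) → (65.355,25.525) → (69.743,25.525) → (73.293,28.105) → (74.649,32.278), returning to the start.

Shape 2 is a circle drawn with `<circle>`. Its stroke #ff0000 means cut at S814, F949. After flipping Y the toolpath is (23.897,72.247) → (22.951,75.158) → (20.475,76.958) → (17.413,76.958) → (14.937,75.158) → (13.991,72.247) → (14.937,69.336) → (17.413,67.536) → (20.475,67.536) → (22.951,69.336) → (23.897,72.247), returning to the start.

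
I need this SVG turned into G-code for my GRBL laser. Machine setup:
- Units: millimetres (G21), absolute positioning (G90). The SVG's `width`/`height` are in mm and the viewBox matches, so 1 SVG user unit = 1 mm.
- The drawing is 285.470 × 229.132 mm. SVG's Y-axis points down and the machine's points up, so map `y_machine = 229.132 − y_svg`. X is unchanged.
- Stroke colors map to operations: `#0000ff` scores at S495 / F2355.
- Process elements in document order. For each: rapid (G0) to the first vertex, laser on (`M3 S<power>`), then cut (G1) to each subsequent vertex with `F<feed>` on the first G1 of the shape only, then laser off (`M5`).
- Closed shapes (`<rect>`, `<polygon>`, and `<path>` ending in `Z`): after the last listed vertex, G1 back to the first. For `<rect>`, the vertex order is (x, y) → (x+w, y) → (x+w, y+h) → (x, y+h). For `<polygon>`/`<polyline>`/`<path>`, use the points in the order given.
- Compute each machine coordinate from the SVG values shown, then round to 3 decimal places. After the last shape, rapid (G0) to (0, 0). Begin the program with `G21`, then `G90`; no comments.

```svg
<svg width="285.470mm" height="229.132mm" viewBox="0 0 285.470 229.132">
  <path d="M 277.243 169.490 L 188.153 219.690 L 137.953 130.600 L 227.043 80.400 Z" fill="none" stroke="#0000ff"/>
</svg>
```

viewBox `0 0 285.470 229.132` with mm width/height → 1 unit = 1 mm. Flip: y_m = 229.132 − y_svg.

**Shape 1** — `<path>` regular polygon, stroke `#0000ff` → score (S495, F2355). Machine vertices: (277.243,59.642) → (188.153,9.442) → (137.953,98.532) → (227.043,148.732) → (277.243,59.642). Closed: final G1 returns to the first vertex.

G21
G90
G0 X277.243 Y59.642
M3 S495
G1 X188.153 Y9.442 F2355
G1 X137.953 Y98.532
G1 X227.043 Y148.732
G1 X277.243 Y59.642
M5
G0 X0.000 Y0.000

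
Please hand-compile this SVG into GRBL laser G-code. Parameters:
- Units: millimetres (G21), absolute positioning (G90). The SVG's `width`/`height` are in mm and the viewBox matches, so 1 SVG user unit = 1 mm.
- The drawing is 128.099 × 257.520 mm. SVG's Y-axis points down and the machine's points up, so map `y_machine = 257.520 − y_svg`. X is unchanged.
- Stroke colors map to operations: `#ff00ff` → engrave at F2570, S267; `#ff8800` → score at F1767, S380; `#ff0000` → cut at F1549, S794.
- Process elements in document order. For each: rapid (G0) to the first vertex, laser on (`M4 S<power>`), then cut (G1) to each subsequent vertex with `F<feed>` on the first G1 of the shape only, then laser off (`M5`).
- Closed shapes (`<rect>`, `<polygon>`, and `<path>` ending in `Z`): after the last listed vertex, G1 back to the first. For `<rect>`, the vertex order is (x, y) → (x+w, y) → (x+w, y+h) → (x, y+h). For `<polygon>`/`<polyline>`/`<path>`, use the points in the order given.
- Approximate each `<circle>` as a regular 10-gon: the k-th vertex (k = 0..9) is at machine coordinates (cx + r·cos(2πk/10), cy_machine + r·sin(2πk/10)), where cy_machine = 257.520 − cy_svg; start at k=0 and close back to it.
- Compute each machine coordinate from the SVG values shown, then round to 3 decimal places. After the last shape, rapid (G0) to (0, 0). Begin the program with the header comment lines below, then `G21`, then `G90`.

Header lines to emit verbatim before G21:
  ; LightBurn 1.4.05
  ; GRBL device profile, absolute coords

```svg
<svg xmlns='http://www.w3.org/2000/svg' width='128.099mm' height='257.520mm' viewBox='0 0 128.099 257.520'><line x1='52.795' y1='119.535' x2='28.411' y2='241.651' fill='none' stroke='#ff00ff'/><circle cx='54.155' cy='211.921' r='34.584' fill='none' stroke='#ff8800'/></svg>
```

; LightBurn 1.4.05
; GRBL device profile, absolute coords
G21
G90
G0 X52.795 Y137.985
M4 S267
G1 X28.411 Y15.869 F2570
M5
G0 X88.739 Y45.599
M4 S380
G1 X82.134 Y65.927 F1767
G1 X64.842 Y78.490
G1 X43.468 Y78.490
G1 X26.176 Y65.927
G1 X19.571 Y45.599
G1 X26.176 Y25.271
G1 X43.468 Y12.708
G1 X64.842 Y12.708
G1 X82.134 Y25.271
G1 X88.739 Y45.599
M5
G0 X0.000 Y0.000

Since the viewBox matches the mm dimensions, user units are millimetres directly. The only transform is the Y-flip y_m = 257.520 − y_svg.

Shape 1 is a line segment drawn with `<line>`. Its stroke #ff00ff means engrave at S267, F2570. After flipping Y the toolpath is (52.795,137.985) → (28.411,15.869).

Shape 2 is a circle drawn with `<circle>`. Its stroke #ff8800 means score at S380, F1767. After flipping Y the toolpath is (88.739,45.599) → (82.134,65.927) → (64.842,78.490) → (43.468,78.490) → (26.176,65.927) → (19.571,45.599) → (26.176,25.271) → (43.468,12.708) → (64.842,12.708) → (82.134,25.271) → (88.739,45.599), returning to the start.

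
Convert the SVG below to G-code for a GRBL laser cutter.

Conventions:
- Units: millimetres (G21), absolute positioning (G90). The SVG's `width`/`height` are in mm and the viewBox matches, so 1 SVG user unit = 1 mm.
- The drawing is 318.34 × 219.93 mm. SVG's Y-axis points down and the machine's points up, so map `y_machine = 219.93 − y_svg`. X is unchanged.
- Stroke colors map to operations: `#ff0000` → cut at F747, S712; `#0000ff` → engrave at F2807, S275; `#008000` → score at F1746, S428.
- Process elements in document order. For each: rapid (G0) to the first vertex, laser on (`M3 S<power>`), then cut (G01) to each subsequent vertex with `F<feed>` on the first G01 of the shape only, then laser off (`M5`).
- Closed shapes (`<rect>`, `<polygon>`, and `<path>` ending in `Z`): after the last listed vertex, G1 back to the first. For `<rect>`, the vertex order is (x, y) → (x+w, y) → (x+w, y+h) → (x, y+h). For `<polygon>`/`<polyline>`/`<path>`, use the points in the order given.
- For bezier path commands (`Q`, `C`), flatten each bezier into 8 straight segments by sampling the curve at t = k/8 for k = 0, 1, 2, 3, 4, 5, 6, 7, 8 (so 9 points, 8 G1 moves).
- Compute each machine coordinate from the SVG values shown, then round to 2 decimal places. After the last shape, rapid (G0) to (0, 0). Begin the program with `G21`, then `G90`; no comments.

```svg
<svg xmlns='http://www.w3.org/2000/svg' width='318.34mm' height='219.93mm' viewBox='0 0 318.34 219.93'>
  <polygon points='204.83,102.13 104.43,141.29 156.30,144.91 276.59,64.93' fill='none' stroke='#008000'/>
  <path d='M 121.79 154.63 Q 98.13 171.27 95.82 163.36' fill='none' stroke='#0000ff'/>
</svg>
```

1 u = 1 mm; y_m = 219.93 − y.

[1] `<polygon>` closed polygon, #008000→score S428 F1746: (204.83,117.80) → (104.43,78.64) → (156.30,75.02) → (276.59,155.00) → (204.83,117.80) (closed)

[2] `<path>` quadratic bezier, #0000ff→engrave S275 F2807: (121.79,65.30) → (116.21,61.52) → (111.29,58.51) → (107.05,56.27) → (103.47,54.80) → (100.55,54.09) → (98.31,54.15) → (96.73,54.98) → (95.82,56.57)

G21
G90
G0 X204.83 Y117.80
M3 S428
G01 X104.43 Y78.64 F1746
G01 X156.30 Y75.02
G01 X276.59 Y155.00
G01 X204.83 Y117.80
M5
G0 X121.79 Y65.30
M3 S275
G01 X116.21 Y61.52 F2807
G01 X111.29 Y58.51
G01 X107.05 Y56.27
G01 X103.47 Y54.80
G01 X100.55 Y54.09
G01 X98.31 Y54.15
G01 X96.73 Y54.98
G01 X95.82 Y56.57
M5
G0 X0.00 Y0.00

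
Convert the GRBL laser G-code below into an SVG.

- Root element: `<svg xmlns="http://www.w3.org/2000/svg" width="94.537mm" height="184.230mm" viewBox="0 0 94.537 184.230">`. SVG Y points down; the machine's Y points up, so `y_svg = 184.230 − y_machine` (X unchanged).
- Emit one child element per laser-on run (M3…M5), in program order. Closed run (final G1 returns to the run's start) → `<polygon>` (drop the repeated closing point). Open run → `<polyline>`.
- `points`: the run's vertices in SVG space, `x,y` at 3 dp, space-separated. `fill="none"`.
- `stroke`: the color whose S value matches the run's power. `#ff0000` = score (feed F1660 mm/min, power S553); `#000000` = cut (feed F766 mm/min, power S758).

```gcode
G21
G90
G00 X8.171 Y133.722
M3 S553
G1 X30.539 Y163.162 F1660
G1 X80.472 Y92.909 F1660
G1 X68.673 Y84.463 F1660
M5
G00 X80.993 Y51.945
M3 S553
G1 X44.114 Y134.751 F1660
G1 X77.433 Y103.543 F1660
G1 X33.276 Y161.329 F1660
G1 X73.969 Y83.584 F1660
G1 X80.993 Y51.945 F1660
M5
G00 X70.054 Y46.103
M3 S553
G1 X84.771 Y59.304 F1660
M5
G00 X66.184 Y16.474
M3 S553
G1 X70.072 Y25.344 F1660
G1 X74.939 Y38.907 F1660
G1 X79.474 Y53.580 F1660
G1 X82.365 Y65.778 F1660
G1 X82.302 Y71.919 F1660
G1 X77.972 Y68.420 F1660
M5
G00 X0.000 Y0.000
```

y_svg = 184.230 − y_m. Every run uses S553, so all elements get stroke `#ff0000` (score).

[1] open run; points: 8.171,50.508 30.539,21.068 80.472,91.321 68.673,99.767

[2] closed run; points: 80.993,132.285 44.114,49.479 77.433,80.687 33.276,22.901 73.969,100.646

[3] open run; points: 70.054,138.127 84.771,124.926

[4] open run; points: 66.184,167.756 70.072,158.886 74.939,145.323 79.474,130.650 82.365,118.452 82.302,112.311 77.972,115.810

<svg xmlns="http://www.w3.org/2000/svg" width="94.537mm" height="184.230mm" viewBox="0 0 94.537 184.230">
  <polyline points="8.171,50.508 30.539,21.068 80.472,91.321 68.673,99.767" fill="none" stroke="#ff0000"/>
  <polygon points="80.993,132.285 44.114,49.479 77.433,80.687 33.276,22.901 73.969,100.646" fill="none" stroke="#ff0000"/>
  <polyline points="70.054,138.127 84.771,124.926" fill="none" stroke="#ff0000"/>
  <polyline points="66.184,167.756 70.072,158.886 74.939,145.323 79.474,130.650 82.365,118.452 82.302,112.311 77.972,115.810" fill="none" stroke="#ff0000"/>
</svg>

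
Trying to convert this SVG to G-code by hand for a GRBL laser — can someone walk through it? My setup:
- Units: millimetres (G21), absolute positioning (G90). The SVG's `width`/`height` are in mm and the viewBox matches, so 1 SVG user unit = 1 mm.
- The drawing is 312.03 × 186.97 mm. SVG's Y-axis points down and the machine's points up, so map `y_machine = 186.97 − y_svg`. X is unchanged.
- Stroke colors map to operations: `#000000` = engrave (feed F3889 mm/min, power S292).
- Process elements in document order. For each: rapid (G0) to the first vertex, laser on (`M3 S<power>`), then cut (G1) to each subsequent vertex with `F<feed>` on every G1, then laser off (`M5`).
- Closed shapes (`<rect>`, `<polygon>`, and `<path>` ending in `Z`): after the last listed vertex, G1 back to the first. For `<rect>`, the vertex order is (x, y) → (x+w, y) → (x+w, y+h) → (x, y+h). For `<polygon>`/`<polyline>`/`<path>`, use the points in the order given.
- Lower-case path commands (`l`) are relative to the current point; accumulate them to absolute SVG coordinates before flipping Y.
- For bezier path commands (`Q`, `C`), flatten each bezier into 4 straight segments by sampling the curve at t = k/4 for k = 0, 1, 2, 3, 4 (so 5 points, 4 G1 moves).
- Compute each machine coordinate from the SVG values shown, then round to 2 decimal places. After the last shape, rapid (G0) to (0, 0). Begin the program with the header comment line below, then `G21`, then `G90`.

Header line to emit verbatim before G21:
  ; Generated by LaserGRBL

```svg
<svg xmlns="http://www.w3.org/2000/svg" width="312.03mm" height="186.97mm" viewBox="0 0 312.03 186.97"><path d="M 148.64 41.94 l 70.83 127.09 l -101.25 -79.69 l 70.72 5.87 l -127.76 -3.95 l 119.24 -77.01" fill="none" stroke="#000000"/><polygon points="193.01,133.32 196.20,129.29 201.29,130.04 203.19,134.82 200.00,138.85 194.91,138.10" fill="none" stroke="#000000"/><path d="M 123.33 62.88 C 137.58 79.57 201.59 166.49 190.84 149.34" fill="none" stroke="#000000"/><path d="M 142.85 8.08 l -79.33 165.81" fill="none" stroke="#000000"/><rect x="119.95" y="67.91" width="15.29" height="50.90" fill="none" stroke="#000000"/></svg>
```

viewBox `0 0 312.03 186.97` with mm width/height → 1 unit = 1 mm. Flip: y_m = 186.97 − y_svg.

**Shape 1** — `<path>` open polyline, stroke `#000000` → engrave (S292, F3889). Machine vertices: (148.64,145.03) → (219.47,17.94) → (118.22,97.63) → (188.94,91.76) → (61.18,95.71) → (180.42,172.72). Open path.

**Shape 2** — `<polygon>` regular polygon, stroke `#000000` → engrave (S292, F3889). Machine vertices: (193.01,53.65) → (196.20,57.68) → (201.29,56.93) → (203.19,52.15) → (200.00,48.12) → (194.91,48.87) → (193.01,53.65). Closed: final G1 returns to the first vertex.

**Shape 3** — `<path>` cubic bezier, stroke `#000000` → engrave (S292, F3889). Control points (SVG): P0=(123.33,62.88), P1=(137.58,79.57), P2=(201.59,166.49), P3=(190.84,149.34); sampled at t=k/4. Machine vertices: (123.33,124.09) → (141.40,101.13) → (166.46,68.17) → (186.83,41.56) → (190.84,37.63). Open path.

**Shape 4** — `<path>` line segment, stroke `#000000` → engrave (S292, F3889). Machine vertices: (142.85,178.89) → (63.52,13.08). Open path.

**Shape 5** — `<rect>` rectangle, stroke `#000000` → engrave (S292, F3889). Machine vertices: (119.95,119.06) → (135.24,119.06) → (135.24,68.16) → (119.95,68.16) → (119.95,119.06). Closed: final G1 returns to the first vertex.

; Generated by LaserGRBL
G21
G90
G0 X148.64 Y145.03
M3 S292
G1 X219.47 Y17.94 F3889
G1 X118.22 Y97.63 F3889
G1 X188.94 Y91.76 F3889
G1 X61.18 Y95.71 F3889
G1 X180.42 Y172.72 F3889
M5
G0 X193.01 Y53.65
M3 S292
G1 X196.20 Y57.68 F3889
G1 X201.29 Y56.93 F3889
G1 X203.19 Y52.15 F3889
G1 X200.00 Y48.12 F3889
G1 X194.91 Y48.87 F3889
G1 X193.01 Y53.65 F3889
M5
G0 X123.33 Y124.09
M3 S292
G1 X141.40 Y101.13 F3889
G1 X166.46 Y68.17 F3889
G1 X186.83 Y41.56 F3889
G1 X190.84 Y37.63 F3889
M5
G0 X142.85 Y178.89
M3 S292
G1 X63.52 Y13.08 F3889
M5
G0 X119.95 Y119.06
M3 S292
G1 X135.24 Y119.06 F3889
G1 X135.24 Y68.16 F3889
G1 X119.95 Y68.16 F3889
G1 X119.95 Y119.06 F3889
M5
G0 X0.00 Y0.00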